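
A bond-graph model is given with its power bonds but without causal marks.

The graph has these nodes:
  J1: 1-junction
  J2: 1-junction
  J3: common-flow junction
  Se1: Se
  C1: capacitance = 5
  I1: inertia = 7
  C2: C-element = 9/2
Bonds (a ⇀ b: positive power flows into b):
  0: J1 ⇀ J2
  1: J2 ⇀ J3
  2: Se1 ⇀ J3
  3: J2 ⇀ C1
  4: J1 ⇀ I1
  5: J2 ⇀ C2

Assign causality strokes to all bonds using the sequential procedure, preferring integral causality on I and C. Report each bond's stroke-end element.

b2 stroke→J3  (Se1 (Se) sets effort on bond)
b1 stroke→J2  (closing 1-jn rule on J3)
b3 stroke→J2  (C1 integral (e out))
b4 stroke→I1  (I1 outputs flow p/I1)
b0 stroke→J1  (J1: bond 4 brought flow, rest push out)
b5 stroke→J2  (common-f at J2 fixed by 0)

β0 stroke→J1
β1 stroke→J2
β2 stroke→J3
β3 stroke→J2
β4 stroke→I1
β5 stroke→J2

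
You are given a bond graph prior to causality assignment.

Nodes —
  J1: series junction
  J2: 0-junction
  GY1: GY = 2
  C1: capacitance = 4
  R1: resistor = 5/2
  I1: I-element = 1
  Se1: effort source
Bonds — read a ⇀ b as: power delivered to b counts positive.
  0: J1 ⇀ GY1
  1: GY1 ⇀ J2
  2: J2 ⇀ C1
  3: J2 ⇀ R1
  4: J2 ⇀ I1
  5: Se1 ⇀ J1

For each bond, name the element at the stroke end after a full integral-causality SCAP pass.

#0 stroke at GY1
#1 stroke at GY1
#2 stroke at J2
#3 stroke at R1
#4 stroke at I1
#5 stroke at J1

b5 stroke at J1  (Se1 (Se) sets effort on bond)
b0 stroke at GY1  (only one flow-in slot at J1)
b1 stroke at GY1  (GY1: gyrator matches bond 0)
b2 stroke at J2  (C1 outputs effort q/C1)
b3 stroke at R1  (common-e at J2 fixed by 2)
b4 stroke at I1  (0-jn J2 has e-setter on 2)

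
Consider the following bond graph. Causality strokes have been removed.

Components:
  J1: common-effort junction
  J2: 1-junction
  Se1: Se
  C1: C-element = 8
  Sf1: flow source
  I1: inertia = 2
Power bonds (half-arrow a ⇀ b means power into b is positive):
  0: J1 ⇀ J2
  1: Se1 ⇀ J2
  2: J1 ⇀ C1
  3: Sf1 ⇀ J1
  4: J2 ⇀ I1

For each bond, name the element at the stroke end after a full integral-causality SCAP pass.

bond 1 |J2  (source Se1 imposes e)
bond 3 |Sf1  (Sf1 fixes flow; stroke at Sf1)
bond 2 |J1  (C1: C, integral causality)
bond 0 |J2  (common-e at J1 fixed by 2)
bond 4 |I1  (J2: last free bond brings flow in)

bond 0 |J2
bond 1 |J2
bond 2 |J1
bond 3 |Sf1
bond 4 |I1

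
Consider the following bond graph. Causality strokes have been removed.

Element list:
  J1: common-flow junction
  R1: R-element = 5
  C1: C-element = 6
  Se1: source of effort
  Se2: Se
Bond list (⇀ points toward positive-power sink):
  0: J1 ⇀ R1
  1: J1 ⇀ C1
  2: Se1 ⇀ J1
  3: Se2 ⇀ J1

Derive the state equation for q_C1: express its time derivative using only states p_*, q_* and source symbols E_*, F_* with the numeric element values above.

β2 stroke at J1  (Se1 fixes effort; stroke away)
β3 stroke at J1  (source Se2 imposes e)
β1 stroke at J1  (C1 outputs effort q/C1)
β0 stroke at R1  (only one flow-in slot at J1)

dq_C1/dt = E_Se1/5 + E_Se2/5 - q_C1/30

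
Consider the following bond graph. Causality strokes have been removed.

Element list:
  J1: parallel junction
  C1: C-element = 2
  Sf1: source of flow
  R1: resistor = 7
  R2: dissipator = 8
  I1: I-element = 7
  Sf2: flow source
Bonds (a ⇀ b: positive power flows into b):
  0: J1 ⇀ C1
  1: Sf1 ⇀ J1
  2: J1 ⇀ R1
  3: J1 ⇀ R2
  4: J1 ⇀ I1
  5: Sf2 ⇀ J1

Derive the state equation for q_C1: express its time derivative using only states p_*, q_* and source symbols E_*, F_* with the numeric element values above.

dq_C1/dt = F_Sf1 + F_Sf2 - p_I1/7 - 15*q_C1/112

#1 stroke→Sf1  (Sf1 (Sf) sets flow on bond)
#5 stroke→Sf2  (Sf2 (Sf) sets flow on bond)
#0 stroke→J1  (C1: C, integral causality)
#2 stroke→R1  (J1 effort already set via bond 0)
#3 stroke→R2  (J1 effort already set via bond 0)
#4 stroke→I1  (common-e at J1 fixed by 0)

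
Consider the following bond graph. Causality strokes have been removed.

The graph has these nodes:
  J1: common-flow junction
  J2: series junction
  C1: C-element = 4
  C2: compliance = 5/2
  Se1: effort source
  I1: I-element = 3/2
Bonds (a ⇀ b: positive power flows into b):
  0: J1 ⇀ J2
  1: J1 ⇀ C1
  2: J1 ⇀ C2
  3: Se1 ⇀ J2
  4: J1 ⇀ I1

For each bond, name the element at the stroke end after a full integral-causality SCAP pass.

b0 |J1
b1 |J1
b2 |J1
b3 |J2
b4 |I1

β3 stroke at J2  (Se1: effort source, stroke at far end)
β0 stroke at J1  (J2 needs exactly one f-in)
β1 stroke at J1  (C1 integral (e out))
β2 stroke at J1  (C2 integral (e out))
β4 stroke at I1  (J1 needs exactly one f-in)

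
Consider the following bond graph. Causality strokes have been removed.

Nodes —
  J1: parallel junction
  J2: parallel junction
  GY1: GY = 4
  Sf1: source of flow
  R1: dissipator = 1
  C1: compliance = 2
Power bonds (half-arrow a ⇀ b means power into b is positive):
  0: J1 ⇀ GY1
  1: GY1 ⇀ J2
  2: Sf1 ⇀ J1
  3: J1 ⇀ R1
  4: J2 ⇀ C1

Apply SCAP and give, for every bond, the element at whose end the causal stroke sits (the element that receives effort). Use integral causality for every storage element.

β2 stroke→Sf1  (Sf1 (Sf) sets flow on bond)
β4 stroke→J2  (C1: C, integral causality)
β1 stroke→GY1  (J2: bond 4 brought effort, rest push out)
β0 stroke→GY1  (GY1 both-in/both-out from 1)
β3 stroke→J1  (closing 0-jn rule on J1)

b0 →GY1
b1 →GY1
b2 →Sf1
b3 →J1
b4 →J2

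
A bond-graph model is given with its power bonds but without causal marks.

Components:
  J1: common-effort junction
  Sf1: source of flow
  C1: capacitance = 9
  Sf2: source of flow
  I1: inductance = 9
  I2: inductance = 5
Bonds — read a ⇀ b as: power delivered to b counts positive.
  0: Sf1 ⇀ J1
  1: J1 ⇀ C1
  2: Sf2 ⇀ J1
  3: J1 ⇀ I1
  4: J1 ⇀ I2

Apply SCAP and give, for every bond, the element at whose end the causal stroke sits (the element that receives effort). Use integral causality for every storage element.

#0 |Sf1
#1 |J1
#2 |Sf2
#3 |I1
#4 |I2

bond 0 |Sf1  (source Sf1 imposes f)
bond 2 |Sf2  (Sf2 (Sf) sets flow on bond)
bond 1 |J1  (C1 outputs effort q/C1)
bond 3 |I1  (common-e at J1 fixed by 1)
bond 4 |I2  (J1: bond 1 brought effort, rest push out)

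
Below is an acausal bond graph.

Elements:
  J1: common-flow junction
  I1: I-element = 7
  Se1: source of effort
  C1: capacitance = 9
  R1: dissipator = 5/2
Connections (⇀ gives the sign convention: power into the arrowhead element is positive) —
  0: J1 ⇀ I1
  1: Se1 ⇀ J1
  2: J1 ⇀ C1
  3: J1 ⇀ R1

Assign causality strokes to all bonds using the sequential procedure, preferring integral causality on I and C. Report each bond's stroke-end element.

#0 →I1
#1 →J1
#2 →J1
#3 →J1

β1 |J1  (source Se1 imposes e)
β0 |I1  (prefer integral on I1)
β2 |J1  (J1 flow already set via bond 0)
β3 |J1  (1-jn J1 has f-setter on 0)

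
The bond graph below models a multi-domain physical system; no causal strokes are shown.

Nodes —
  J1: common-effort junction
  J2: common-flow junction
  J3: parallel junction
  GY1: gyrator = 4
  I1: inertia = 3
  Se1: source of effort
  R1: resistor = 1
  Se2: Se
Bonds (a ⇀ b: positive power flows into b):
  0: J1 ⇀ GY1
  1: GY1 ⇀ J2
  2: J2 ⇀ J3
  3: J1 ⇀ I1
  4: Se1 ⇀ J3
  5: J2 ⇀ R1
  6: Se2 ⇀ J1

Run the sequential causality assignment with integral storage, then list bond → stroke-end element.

#0 stroke at GY1
#1 stroke at GY1
#2 stroke at J2
#3 stroke at I1
#4 stroke at J3
#5 stroke at J2
#6 stroke at J1

#4 stroke at J3  (Se1 (Se) sets effort on bond)
#6 stroke at J1  (Se2: effort source, stroke at far end)
#0 stroke at GY1  (J1: bond 6 brought effort, rest push out)
#3 stroke at I1  (J1: bond 6 brought effort, rest push out)
#2 stroke at J2  (J3 effort already set via bond 4)
#1 stroke at GY1  (GY1: gyrator matches bond 0)
#5 stroke at J2  (1-jn J2 has f-setter on 1)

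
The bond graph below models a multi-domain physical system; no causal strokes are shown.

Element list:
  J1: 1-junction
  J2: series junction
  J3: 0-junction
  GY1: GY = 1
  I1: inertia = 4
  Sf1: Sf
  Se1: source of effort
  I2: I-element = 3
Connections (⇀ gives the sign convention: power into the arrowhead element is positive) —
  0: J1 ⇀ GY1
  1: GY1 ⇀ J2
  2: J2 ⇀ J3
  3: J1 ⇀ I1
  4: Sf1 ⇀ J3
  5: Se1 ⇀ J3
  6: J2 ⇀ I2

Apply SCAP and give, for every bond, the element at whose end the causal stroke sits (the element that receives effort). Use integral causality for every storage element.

β0 stroke→J1
β1 stroke→J2
β2 stroke→J2
β3 stroke→I1
β4 stroke→Sf1
β5 stroke→J3
β6 stroke→I2

bond 4 |Sf1  (Sf1 (Sf) sets flow on bond)
bond 5 |J3  (source Se1 imposes e)
bond 2 |J2  (0-jn J3 has e-setter on 5)
bond 3 |I1  (prefer integral on I1)
bond 0 |J1  (1-jn J1 has f-setter on 3)
bond 1 |J2  (through GY1, causality inverts; strokes same side of GY1)
bond 6 |I2  (J2: last free bond brings flow in)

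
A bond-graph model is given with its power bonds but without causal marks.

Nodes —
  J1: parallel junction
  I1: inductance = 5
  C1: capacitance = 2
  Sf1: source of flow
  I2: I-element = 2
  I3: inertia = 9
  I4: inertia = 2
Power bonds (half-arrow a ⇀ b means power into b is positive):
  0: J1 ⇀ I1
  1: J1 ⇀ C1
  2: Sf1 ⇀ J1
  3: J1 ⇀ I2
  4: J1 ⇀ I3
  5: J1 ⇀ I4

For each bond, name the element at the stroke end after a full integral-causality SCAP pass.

b0 stroke→I1
b1 stroke→J1
b2 stroke→Sf1
b3 stroke→I2
b4 stroke→I3
b5 stroke→I4

bond 2 stroke→Sf1  (Sf1 fixes flow; stroke at Sf1)
bond 0 stroke→I1  (I1 integral (f out))
bond 1 stroke→J1  (C1 outputs effort q/C1)
bond 3 stroke→I2  (0-jn J1 has e-setter on 1)
bond 4 stroke→I3  (J1: bond 1 brought effort, rest push out)
bond 5 stroke→I4  (J1: bond 1 brought effort, rest push out)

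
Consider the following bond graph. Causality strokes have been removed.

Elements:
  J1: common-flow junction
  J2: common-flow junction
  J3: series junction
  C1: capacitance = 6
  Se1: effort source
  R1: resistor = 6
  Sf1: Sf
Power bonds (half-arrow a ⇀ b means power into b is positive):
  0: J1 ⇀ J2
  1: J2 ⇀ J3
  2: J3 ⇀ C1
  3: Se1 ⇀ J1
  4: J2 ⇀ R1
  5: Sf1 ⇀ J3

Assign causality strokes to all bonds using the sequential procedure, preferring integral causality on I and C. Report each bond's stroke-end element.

β0 →J2
β1 →J3
β2 →J3
β3 →J1
β4 →J2
β5 →Sf1

bond 3 stroke at J1  (Se1: effort source, stroke at far end)
bond 5 stroke at Sf1  (Sf1 fixes flow; stroke at Sf1)
bond 0 stroke at J2  (closing 1-jn rule on J1)
bond 1 stroke at J3  (J3 flow already set via bond 5)
bond 2 stroke at J3  (1-jn J3 has f-setter on 5)
bond 4 stroke at J2  (J2: bond 1 brought flow, rest push out)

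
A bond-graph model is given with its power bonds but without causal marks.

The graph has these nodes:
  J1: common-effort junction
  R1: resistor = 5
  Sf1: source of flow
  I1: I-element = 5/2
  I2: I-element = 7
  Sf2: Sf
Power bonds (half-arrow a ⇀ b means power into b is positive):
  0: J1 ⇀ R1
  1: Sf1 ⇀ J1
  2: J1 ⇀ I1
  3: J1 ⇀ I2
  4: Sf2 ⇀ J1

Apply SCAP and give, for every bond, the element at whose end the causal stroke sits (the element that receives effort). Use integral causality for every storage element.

b1 stroke at Sf1  (Sf1 (Sf) sets flow on bond)
b4 stroke at Sf2  (Sf2 fixes flow; stroke at Sf2)
b2 stroke at I1  (I1: I, integral causality)
b3 stroke at I2  (prefer integral on I2)
b0 stroke at J1  (only one effort-in slot at J1)

b0 →J1
b1 →Sf1
b2 →I1
b3 →I2
b4 →Sf2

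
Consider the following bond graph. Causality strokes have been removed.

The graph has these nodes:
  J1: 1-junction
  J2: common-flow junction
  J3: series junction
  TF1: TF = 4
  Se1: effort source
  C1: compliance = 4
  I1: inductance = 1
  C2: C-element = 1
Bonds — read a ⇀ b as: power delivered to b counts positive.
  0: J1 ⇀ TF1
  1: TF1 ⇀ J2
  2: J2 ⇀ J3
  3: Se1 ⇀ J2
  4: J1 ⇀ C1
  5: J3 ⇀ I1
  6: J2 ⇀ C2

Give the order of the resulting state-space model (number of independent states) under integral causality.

3  (C1, C2, I1 all integral)

β3 stroke at J2  (Se1 fixes effort; stroke away)
β4 stroke at J1  (C1: C, integral causality)
β0 stroke at TF1  (closing 1-jn rule on J1)
β1 stroke at J2  (TF1: transformer flips bond 0)
β5 stroke at I1  (I1 integral (f out))
β2 stroke at J3  (J3 flow already set via bond 5)
β6 stroke at J2  (common-f at J2 fixed by 2)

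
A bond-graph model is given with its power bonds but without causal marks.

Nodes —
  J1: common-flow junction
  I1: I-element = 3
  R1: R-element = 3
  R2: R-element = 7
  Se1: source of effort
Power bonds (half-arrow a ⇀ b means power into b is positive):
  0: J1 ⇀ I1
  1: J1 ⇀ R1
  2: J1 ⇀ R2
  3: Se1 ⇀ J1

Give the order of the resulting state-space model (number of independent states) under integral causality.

b3 |J1  (Se1 (Se) sets effort on bond)
b0 |I1  (prefer integral on I1)
b1 |J1  (J1: bond 0 brought flow, rest push out)
b2 |J1  (common-f at J1 fixed by 0)

1  (I1 all integral)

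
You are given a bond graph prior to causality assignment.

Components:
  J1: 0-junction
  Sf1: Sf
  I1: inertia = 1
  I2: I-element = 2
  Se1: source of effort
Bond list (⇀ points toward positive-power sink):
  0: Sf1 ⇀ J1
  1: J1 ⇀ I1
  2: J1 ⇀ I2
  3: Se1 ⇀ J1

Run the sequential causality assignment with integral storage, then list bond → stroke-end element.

β0 stroke at Sf1  (Sf1 (Sf) sets flow on bond)
β3 stroke at J1  (Se1 fixes effort; stroke away)
β1 stroke at I1  (J1 effort already set via bond 3)
β2 stroke at I2  (0-jn J1 has e-setter on 3)

bond 0 |Sf1
bond 1 |I1
bond 2 |I2
bond 3 |J1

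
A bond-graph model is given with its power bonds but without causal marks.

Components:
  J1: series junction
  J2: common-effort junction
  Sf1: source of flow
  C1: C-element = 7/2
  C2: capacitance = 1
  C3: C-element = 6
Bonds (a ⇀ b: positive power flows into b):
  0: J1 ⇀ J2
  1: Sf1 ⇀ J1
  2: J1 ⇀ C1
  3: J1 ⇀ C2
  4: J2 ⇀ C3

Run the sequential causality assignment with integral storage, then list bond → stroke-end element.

#1 stroke→Sf1  (Sf1 (Sf) sets flow on bond)
#0 stroke→J1  (J1 flow already set via bond 1)
#2 stroke→J1  (J1: bond 1 brought flow, rest push out)
#3 stroke→J1  (common-f at J1 fixed by 1)
#4 stroke→J2  (J2 needs exactly one e-in)

#0 stroke→J1
#1 stroke→Sf1
#2 stroke→J1
#3 stroke→J1
#4 stroke→J2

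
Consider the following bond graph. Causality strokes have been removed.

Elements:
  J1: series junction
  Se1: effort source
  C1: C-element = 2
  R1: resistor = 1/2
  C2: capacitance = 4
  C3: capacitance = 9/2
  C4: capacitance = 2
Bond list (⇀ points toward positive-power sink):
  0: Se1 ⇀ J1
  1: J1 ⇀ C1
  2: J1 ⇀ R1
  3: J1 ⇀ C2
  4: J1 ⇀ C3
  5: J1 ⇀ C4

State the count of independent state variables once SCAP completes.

4  (C1, C2, C3, C4 all integral)

bond 0 →J1  (Se1 fixes effort; stroke away)
bond 1 →J1  (C1 integral (e out))
bond 3 →J1  (C2: C, integral causality)
bond 4 →J1  (prefer integral on C3)
bond 5 →J1  (C4 outputs effort q/C4)
bond 2 →R1  (J1 needs exactly one f-in)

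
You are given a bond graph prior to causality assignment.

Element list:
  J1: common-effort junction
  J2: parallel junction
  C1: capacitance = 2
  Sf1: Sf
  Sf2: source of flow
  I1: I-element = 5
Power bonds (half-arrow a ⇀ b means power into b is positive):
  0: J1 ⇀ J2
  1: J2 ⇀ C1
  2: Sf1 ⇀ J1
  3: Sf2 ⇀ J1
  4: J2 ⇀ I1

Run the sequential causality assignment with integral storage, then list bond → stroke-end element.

b0 stroke at J1
b1 stroke at J2
b2 stroke at Sf1
b3 stroke at Sf2
b4 stroke at I1

bond 2 stroke→Sf1  (Sf1 fixes flow; stroke at Sf1)
bond 3 stroke→Sf2  (source Sf2 imposes f)
bond 0 stroke→J1  (closing 0-jn rule on J1)
bond 1 stroke→J2  (C1: C, integral causality)
bond 4 stroke→I1  (J2: bond 1 brought effort, rest push out)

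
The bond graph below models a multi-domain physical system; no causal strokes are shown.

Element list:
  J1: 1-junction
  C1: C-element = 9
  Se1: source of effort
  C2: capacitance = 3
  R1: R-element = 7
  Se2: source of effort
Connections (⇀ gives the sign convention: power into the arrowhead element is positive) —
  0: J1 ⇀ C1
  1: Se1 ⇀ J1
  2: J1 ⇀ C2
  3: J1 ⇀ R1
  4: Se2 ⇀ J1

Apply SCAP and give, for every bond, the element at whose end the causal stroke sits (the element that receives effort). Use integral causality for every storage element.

β0 |J1
β1 |J1
β2 |J1
β3 |R1
β4 |J1

#1 →J1  (Se1 fixes effort; stroke away)
#4 →J1  (Se2 fixes effort; stroke away)
#0 →J1  (C1 integral (e out))
#2 →J1  (C2: C, integral causality)
#3 →R1  (J1 needs exactly one f-in)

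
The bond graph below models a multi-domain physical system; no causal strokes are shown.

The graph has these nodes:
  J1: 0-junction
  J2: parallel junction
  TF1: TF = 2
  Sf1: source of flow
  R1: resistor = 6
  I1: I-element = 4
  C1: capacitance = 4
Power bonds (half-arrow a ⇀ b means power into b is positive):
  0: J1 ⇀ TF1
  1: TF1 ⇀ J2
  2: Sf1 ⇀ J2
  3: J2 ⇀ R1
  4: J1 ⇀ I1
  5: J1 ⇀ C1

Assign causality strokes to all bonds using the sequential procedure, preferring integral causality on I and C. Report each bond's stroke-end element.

#0 stroke→TF1
#1 stroke→J2
#2 stroke→Sf1
#3 stroke→R1
#4 stroke→I1
#5 stroke→J1

b2 stroke at Sf1  (Sf1 (Sf) sets flow on bond)
b4 stroke at I1  (prefer integral on I1)
b5 stroke at J1  (C1 outputs effort q/C1)
b0 stroke at TF1  (J1: bond 5 brought effort, rest push out)
b1 stroke at J2  (TF1: transformer flips bond 0)
b3 stroke at R1  (J2: bond 1 brought effort, rest push out)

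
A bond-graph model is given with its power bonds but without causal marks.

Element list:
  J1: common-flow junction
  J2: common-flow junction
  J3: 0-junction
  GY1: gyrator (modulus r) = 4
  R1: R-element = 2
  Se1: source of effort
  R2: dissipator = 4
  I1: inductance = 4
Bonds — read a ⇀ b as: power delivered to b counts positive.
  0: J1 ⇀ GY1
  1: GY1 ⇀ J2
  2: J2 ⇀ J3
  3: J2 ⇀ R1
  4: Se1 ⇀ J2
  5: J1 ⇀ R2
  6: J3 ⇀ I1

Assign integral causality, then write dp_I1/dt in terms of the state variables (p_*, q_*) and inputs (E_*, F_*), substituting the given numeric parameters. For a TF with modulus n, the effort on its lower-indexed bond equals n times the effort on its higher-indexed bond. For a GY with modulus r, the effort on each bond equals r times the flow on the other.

β4 stroke→J2  (Se1 (Se) sets effort on bond)
β6 stroke→I1  (I1 outputs flow p/I1)
β2 stroke→J3  (J3 needs exactly one e-in)
β1 stroke→J2  (J2: bond 2 brought flow, rest push out)
β3 stroke→J2  (1-jn J2 has f-setter on 2)
β0 stroke→J1  (through GY1, causality inverts; strokes same side of GY1)
β5 stroke→R2  (J1: last free bond brings flow in)

dp_I1/dt = E_Se1 - 3*p_I1/2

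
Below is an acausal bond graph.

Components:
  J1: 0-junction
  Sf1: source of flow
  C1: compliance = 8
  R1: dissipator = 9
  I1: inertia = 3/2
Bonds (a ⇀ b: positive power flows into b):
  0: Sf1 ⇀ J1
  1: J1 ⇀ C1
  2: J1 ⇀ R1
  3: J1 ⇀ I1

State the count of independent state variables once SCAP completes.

2  (C1, I1 all integral)

b0 →Sf1  (source Sf1 imposes f)
b1 →J1  (C1 integral (e out))
b2 →R1  (common-e at J1 fixed by 1)
b3 →I1  (J1: bond 1 brought effort, rest push out)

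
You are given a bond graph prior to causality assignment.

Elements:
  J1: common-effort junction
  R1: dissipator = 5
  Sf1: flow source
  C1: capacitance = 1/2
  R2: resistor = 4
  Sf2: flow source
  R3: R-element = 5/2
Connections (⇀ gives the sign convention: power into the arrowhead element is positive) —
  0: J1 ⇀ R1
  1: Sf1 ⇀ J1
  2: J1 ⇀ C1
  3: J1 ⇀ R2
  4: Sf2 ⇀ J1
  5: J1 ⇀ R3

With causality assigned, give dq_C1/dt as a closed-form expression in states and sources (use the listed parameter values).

b1 →Sf1  (Sf1 (Sf) sets flow on bond)
b4 →Sf2  (Sf2: flow source, stroke at near end)
b2 →J1  (C1: C, integral causality)
b0 →R1  (common-e at J1 fixed by 2)
b3 →R2  (J1 effort already set via bond 2)
b5 →R3  (0-jn J1 has e-setter on 2)

dq_C1/dt = F_Sf1 + F_Sf2 - 17*q_C1/10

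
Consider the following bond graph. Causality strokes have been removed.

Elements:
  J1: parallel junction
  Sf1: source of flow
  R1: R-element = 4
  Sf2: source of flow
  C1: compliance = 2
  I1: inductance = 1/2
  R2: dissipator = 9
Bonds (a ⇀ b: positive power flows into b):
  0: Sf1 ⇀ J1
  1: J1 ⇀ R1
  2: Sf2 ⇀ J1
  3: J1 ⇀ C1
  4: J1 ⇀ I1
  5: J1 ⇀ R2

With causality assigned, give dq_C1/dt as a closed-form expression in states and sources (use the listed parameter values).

dq_C1/dt = F_Sf1 + F_Sf2 - 2*p_I1 - 13*q_C1/72

#0 →Sf1  (source Sf1 imposes f)
#2 →Sf2  (Sf2: flow source, stroke at near end)
#3 →J1  (C1: C, integral causality)
#1 →R1  (J1 effort already set via bond 3)
#4 →I1  (common-e at J1 fixed by 3)
#5 →R2  (J1 effort already set via bond 3)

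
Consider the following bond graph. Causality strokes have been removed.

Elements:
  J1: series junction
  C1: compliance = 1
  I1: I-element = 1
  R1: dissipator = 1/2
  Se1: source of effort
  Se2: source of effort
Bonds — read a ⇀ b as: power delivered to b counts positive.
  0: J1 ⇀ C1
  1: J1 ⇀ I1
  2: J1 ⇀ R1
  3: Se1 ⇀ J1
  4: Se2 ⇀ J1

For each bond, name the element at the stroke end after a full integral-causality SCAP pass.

#0 |J1
#1 |I1
#2 |J1
#3 |J1
#4 |J1

β3 stroke at J1  (source Se1 imposes e)
β4 stroke at J1  (source Se2 imposes e)
β0 stroke at J1  (prefer integral on C1)
β1 stroke at I1  (I1: I, integral causality)
β2 stroke at J1  (common-f at J1 fixed by 1)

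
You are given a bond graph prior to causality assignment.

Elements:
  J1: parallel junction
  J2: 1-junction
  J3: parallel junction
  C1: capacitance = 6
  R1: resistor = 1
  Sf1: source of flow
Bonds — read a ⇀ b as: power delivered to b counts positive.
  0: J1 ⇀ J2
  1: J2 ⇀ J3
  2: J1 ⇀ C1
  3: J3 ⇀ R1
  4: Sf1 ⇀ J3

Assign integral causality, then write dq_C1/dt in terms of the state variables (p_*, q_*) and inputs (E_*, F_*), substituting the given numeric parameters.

bond 4 →Sf1  (Sf1 (Sf) sets flow on bond)
bond 2 →J1  (C1: C, integral causality)
bond 0 →J2  (J1 effort already set via bond 2)
bond 1 →J3  (J2: last free bond brings flow in)
bond 3 →R1  (common-e at J3 fixed by 1)

dq_C1/dt = F_Sf1 - q_C1/6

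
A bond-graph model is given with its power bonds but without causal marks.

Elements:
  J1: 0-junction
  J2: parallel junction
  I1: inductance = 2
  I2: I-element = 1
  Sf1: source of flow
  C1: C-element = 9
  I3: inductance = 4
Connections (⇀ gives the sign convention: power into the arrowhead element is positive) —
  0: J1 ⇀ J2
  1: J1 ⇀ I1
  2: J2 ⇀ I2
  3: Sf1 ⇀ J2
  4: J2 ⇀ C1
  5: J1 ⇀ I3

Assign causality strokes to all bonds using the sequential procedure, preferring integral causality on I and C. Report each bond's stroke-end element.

#3 stroke→Sf1  (source Sf1 imposes f)
#1 stroke→I1  (I1 integral (f out))
#2 stroke→I2  (I2 integral (f out))
#4 stroke→J2  (C1: C, integral causality)
#0 stroke→J1  (J2 effort already set via bond 4)
#5 stroke→I3  (common-e at J1 fixed by 0)

b0 |J1
b1 |I1
b2 |I2
b3 |Sf1
b4 |J2
b5 |I3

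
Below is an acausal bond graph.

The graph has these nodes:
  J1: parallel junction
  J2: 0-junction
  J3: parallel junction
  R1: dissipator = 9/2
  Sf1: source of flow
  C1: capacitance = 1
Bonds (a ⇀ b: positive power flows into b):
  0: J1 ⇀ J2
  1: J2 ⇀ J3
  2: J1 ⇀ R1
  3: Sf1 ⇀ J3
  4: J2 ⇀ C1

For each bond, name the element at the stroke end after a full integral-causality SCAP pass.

β0 |J1
β1 |J3
β2 |R1
β3 |Sf1
β4 |J2

b3 →Sf1  (Sf1 (Sf) sets flow on bond)
b1 →J3  (closing 0-jn rule on J3)
b4 →J2  (C1 integral (e out))
b0 →J1  (common-e at J2 fixed by 4)
b2 →R1  (common-e at J1 fixed by 0)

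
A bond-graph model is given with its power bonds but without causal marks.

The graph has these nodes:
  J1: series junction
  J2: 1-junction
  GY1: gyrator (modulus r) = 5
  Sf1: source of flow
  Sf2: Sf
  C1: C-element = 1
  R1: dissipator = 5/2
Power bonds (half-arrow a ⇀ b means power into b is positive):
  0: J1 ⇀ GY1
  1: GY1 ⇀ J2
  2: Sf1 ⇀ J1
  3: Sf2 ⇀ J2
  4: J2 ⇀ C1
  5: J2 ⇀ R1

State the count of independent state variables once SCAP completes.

#2 stroke at Sf1  (Sf1 (Sf) sets flow on bond)
#3 stroke at Sf2  (source Sf2 imposes f)
#0 stroke at J1  (J1: bond 2 brought flow, rest push out)
#1 stroke at J2  (J2 flow already set via bond 3)
#4 stroke at J2  (J2 flow already set via bond 3)
#5 stroke at J2  (J2: bond 3 brought flow, rest push out)

1  (C1 all integral)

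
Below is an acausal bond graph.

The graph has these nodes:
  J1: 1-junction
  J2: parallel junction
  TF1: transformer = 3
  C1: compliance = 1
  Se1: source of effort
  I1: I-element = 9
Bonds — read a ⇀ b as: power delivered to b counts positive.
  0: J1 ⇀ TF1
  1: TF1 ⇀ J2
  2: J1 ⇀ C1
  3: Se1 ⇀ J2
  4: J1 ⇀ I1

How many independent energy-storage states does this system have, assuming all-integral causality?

b3 stroke at J2  (Se1 fixes effort; stroke away)
b1 stroke at TF1  (J2: bond 3 brought effort, rest push out)
b0 stroke at J1  (TF1 one-in-one-out from 1)
b2 stroke at J1  (C1 integral (e out))
b4 stroke at I1  (closing 1-jn rule on J1)

2  (C1, I1 all integral)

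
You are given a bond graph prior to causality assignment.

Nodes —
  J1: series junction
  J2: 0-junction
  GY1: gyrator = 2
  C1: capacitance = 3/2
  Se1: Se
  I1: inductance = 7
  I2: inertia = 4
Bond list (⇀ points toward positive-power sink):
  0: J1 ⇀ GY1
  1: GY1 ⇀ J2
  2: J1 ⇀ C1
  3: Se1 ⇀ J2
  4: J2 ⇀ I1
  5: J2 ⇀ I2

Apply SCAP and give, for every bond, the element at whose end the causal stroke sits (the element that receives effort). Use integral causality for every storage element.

#3 stroke→J2  (Se1: effort source, stroke at far end)
#1 stroke→GY1  (common-e at J2 fixed by 3)
#4 stroke→I1  (common-e at J2 fixed by 3)
#5 stroke→I2  (0-jn J2 has e-setter on 3)
#0 stroke→GY1  (GY1: gyrator matches bond 1)
#2 stroke→J1  (common-f at J1 fixed by 0)

β0 stroke at GY1
β1 stroke at GY1
β2 stroke at J1
β3 stroke at J2
β4 stroke at I1
β5 stroke at I2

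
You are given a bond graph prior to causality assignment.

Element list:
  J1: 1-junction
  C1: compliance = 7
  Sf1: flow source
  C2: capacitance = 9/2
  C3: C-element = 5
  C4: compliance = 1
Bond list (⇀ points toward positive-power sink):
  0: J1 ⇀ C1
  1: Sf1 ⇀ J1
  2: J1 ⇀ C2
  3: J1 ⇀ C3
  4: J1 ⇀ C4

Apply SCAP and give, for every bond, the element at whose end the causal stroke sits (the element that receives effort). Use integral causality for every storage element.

b0 stroke at J1
b1 stroke at Sf1
b2 stroke at J1
b3 stroke at J1
b4 stroke at J1

bond 1 stroke at Sf1  (source Sf1 imposes f)
bond 0 stroke at J1  (J1 flow already set via bond 1)
bond 2 stroke at J1  (1-jn J1 has f-setter on 1)
bond 3 stroke at J1  (J1 flow already set via bond 1)
bond 4 stroke at J1  (common-f at J1 fixed by 1)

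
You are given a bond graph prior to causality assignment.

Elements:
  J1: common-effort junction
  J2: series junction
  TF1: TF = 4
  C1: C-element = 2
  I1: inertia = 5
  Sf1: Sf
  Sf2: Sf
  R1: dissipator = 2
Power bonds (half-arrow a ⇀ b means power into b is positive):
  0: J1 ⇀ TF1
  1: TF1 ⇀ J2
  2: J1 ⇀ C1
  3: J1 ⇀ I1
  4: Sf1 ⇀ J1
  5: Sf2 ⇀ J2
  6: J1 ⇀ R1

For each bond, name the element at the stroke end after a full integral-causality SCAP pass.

bond 4 stroke→Sf1  (Sf1 fixes flow; stroke at Sf1)
bond 5 stroke→Sf2  (Sf2 fixes flow; stroke at Sf2)
bond 1 stroke→J2  (1-jn J2 has f-setter on 5)
bond 0 stroke→TF1  (through TF1, causality passes straight; one stroke at TF1)
bond 2 stroke→J1  (prefer integral on C1)
bond 3 stroke→I1  (common-e at J1 fixed by 2)
bond 6 stroke→R1  (0-jn J1 has e-setter on 2)

β0 stroke at TF1
β1 stroke at J2
β2 stroke at J1
β3 stroke at I1
β4 stroke at Sf1
β5 stroke at Sf2
β6 stroke at R1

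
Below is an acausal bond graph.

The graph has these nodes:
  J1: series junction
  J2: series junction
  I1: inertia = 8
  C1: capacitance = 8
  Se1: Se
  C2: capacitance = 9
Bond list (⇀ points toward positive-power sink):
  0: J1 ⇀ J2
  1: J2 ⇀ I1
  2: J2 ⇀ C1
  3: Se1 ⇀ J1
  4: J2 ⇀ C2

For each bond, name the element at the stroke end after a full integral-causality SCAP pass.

#3 →J1  (source Se1 imposes e)
#0 →J2  (J1: last free bond brings flow in)
#1 →I1  (prefer integral on I1)
#2 →J2  (1-jn J2 has f-setter on 1)
#4 →J2  (J2 flow already set via bond 1)

bond 0 stroke→J2
bond 1 stroke→I1
bond 2 stroke→J2
bond 3 stroke→J1
bond 4 stroke→J2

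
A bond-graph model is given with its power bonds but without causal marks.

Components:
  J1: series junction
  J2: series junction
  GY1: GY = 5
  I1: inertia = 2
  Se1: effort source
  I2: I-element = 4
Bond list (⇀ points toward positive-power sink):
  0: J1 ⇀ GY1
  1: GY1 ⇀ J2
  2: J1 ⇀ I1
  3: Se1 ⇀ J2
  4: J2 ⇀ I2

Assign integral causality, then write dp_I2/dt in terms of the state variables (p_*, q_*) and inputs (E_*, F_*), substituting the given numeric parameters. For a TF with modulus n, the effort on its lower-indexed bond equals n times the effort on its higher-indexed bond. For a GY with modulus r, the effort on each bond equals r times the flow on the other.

β3 →J2  (Se1 (Se) sets effort on bond)
β2 →I1  (I1: I, integral causality)
β0 →J1  (J1 flow already set via bond 2)
β1 →J2  (GY1 both-in/both-out from 0)
β4 →I2  (only one flow-in slot at J2)

dp_I2/dt = E_Se1 + 5*p_I1/2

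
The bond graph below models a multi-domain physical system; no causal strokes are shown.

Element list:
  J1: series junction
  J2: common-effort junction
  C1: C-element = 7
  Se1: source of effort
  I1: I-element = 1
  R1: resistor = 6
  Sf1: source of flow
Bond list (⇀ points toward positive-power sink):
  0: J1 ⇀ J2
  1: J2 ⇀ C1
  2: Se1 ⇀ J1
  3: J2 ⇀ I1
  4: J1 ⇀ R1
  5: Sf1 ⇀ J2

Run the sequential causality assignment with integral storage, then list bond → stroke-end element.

b2 →J1  (Se1: effort source, stroke at far end)
b5 →Sf1  (Sf1: flow source, stroke at near end)
b1 →J2  (C1: C, integral causality)
b0 →J1  (common-e at J2 fixed by 1)
b3 →I1  (J2: bond 1 brought effort, rest push out)
b4 →R1  (J1 needs exactly one f-in)

β0 |J1
β1 |J2
β2 |J1
β3 |I1
β4 |R1
β5 |Sf1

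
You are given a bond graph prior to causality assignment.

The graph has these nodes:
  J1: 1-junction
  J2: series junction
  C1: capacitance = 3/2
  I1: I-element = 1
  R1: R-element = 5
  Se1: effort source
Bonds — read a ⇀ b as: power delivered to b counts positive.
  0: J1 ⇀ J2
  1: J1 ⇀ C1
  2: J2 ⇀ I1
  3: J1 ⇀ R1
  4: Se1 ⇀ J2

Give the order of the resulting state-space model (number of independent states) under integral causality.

2  (C1, I1 all integral)

b4 stroke at J2  (Se1 (Se) sets effort on bond)
b1 stroke at J1  (C1 integral (e out))
b2 stroke at I1  (prefer integral on I1)
b0 stroke at J2  (J2: bond 2 brought flow, rest push out)
b3 stroke at J1  (1-jn J1 has f-setter on 0)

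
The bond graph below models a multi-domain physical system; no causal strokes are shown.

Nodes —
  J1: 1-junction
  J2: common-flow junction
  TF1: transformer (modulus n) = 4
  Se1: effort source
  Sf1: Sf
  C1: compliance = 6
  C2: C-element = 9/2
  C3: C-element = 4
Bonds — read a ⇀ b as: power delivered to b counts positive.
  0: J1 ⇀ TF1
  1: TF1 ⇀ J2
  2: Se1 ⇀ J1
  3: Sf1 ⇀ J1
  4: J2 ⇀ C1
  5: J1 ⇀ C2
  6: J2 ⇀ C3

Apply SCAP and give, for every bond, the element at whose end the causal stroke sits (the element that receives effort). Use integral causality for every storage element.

#0 stroke→J1
#1 stroke→TF1
#2 stroke→J1
#3 stroke→Sf1
#4 stroke→J2
#5 stroke→J1
#6 stroke→J2

b2 →J1  (Se1: effort source, stroke at far end)
b3 →Sf1  (source Sf1 imposes f)
b0 →J1  (1-jn J1 has f-setter on 3)
b5 →J1  (common-f at J1 fixed by 3)
b1 →TF1  (TF TF1: opposite of bond 0)
b4 →J2  (J2: bond 1 brought flow, rest push out)
b6 →J2  (1-jn J2 has f-setter on 1)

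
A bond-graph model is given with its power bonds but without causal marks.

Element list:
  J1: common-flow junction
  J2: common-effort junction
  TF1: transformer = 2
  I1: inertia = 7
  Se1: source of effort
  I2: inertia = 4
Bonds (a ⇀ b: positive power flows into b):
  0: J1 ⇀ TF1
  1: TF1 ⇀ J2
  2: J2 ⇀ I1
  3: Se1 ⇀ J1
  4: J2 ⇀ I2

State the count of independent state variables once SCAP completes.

2  (I1, I2 all integral)

#3 →J1  (source Se1 imposes e)
#0 →TF1  (J1: last free bond brings flow in)
#1 →J2  (TF TF1: opposite of bond 0)
#2 →I1  (common-e at J2 fixed by 1)
#4 →I2  (common-e at J2 fixed by 1)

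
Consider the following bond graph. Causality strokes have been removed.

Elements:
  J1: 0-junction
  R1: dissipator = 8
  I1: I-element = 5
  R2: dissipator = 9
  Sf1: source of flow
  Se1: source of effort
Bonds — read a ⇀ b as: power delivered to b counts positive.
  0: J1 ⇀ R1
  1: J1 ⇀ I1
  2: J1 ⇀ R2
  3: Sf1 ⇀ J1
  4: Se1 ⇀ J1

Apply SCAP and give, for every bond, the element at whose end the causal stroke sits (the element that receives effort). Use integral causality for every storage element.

β0 stroke at R1
β1 stroke at I1
β2 stroke at R2
β3 stroke at Sf1
β4 stroke at J1

β3 →Sf1  (Sf1 (Sf) sets flow on bond)
β4 →J1  (Se1: effort source, stroke at far end)
β0 →R1  (J1 effort already set via bond 4)
β1 →I1  (J1: bond 4 brought effort, rest push out)
β2 →R2  (J1: bond 4 brought effort, rest push out)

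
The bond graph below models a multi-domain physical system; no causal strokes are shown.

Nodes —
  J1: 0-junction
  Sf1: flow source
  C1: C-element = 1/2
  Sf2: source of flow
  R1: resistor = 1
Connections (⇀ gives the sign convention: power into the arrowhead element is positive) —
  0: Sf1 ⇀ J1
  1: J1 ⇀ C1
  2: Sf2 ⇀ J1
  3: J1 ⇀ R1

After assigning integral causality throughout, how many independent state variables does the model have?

β0 |Sf1  (Sf1: flow source, stroke at near end)
β2 |Sf2  (Sf2 fixes flow; stroke at Sf2)
β1 |J1  (C1 integral (e out))
β3 |R1  (J1 effort already set via bond 1)

1  (C1 all integral)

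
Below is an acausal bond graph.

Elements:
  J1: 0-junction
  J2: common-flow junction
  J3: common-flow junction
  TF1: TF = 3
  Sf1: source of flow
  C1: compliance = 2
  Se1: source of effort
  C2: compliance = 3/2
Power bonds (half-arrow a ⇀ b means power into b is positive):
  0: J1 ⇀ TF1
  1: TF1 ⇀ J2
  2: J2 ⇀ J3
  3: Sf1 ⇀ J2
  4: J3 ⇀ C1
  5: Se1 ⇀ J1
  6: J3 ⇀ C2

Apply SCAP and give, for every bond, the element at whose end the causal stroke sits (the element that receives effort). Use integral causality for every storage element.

β3 →Sf1  (Sf1 (Sf) sets flow on bond)
β5 →J1  (Se1: effort source, stroke at far end)
β0 →TF1  (common-e at J1 fixed by 5)
β1 →J2  (J2 flow already set via bond 3)
β2 →J2  (J2: bond 3 brought flow, rest push out)
β4 →J3  (J3: bond 2 brought flow, rest push out)
β6 →J3  (common-f at J3 fixed by 2)

b0 |TF1
b1 |J2
b2 |J2
b3 |Sf1
b4 |J3
b5 |J1
b6 |J3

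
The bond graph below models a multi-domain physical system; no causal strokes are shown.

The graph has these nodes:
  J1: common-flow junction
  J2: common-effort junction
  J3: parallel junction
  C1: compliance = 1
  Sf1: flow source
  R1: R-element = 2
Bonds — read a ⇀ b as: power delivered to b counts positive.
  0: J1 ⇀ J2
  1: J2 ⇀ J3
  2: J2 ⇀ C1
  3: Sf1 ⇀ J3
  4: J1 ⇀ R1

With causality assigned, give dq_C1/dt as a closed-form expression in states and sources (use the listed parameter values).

#3 stroke→Sf1  (Sf1: flow source, stroke at near end)
#1 stroke→J3  (J3 needs exactly one e-in)
#2 stroke→J2  (prefer integral on C1)
#0 stroke→J1  (0-jn J2 has e-setter on 2)
#4 stroke→R1  (only one flow-in slot at J1)

dq_C1/dt = F_Sf1 - q_C1/2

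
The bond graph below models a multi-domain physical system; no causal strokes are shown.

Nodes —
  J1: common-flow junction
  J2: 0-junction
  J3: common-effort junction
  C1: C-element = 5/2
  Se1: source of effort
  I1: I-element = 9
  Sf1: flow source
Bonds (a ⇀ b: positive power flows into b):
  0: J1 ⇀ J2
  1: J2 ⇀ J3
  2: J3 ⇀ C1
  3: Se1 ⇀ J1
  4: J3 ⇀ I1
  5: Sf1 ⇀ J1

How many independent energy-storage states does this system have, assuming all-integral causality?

bond 3 →J1  (Se1 fixes effort; stroke away)
bond 5 →Sf1  (Sf1 fixes flow; stroke at Sf1)
bond 0 →J1  (J1: bond 5 brought flow, rest push out)
bond 1 →J2  (closing 0-jn rule on J2)
bond 2 →J3  (C1 outputs effort q/C1)
bond 4 →I1  (J3: bond 2 brought effort, rest push out)

2  (C1, I1 all integral)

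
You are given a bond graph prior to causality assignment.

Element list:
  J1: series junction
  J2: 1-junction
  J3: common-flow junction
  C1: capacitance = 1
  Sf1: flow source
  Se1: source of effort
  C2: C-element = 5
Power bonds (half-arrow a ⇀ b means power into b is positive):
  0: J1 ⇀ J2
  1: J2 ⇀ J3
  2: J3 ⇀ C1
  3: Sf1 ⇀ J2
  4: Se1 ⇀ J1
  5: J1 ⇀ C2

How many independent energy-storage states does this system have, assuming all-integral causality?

2  (C1, C2 all integral)

#3 |Sf1  (Sf1 (Sf) sets flow on bond)
#4 |J1  (source Se1 imposes e)
#0 |J2  (J2 flow already set via bond 3)
#1 |J2  (J2 flow already set via bond 3)
#2 |J3  (J3: bond 1 brought flow, rest push out)
#5 |J1  (J1: bond 0 brought flow, rest push out)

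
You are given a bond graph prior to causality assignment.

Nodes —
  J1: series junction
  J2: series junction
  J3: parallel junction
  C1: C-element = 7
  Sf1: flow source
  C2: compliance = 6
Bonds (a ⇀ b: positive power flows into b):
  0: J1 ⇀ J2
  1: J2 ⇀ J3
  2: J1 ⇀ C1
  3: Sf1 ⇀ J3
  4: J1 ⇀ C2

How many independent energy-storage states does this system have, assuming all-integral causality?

2  (C1, C2 all integral)

b3 |Sf1  (Sf1 fixes flow; stroke at Sf1)
b1 |J3  (J3 needs exactly one e-in)
b0 |J2  (J2 flow already set via bond 1)
b2 |J1  (1-jn J1 has f-setter on 0)
b4 |J1  (1-jn J1 has f-setter on 0)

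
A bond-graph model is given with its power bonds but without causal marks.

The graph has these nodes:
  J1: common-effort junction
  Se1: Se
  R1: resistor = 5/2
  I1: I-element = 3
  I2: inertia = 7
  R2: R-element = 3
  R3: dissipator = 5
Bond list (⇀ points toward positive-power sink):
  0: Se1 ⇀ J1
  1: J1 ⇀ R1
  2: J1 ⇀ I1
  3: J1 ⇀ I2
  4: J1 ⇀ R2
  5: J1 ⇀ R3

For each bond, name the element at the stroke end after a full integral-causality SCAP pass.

#0 →J1
#1 →R1
#2 →I1
#3 →I2
#4 →R2
#5 →R3

b0 stroke→J1  (source Se1 imposes e)
b1 stroke→R1  (J1 effort already set via bond 0)
b2 stroke→I1  (J1: bond 0 brought effort, rest push out)
b3 stroke→I2  (common-e at J1 fixed by 0)
b4 stroke→R2  (0-jn J1 has e-setter on 0)
b5 stroke→R3  (J1 effort already set via bond 0)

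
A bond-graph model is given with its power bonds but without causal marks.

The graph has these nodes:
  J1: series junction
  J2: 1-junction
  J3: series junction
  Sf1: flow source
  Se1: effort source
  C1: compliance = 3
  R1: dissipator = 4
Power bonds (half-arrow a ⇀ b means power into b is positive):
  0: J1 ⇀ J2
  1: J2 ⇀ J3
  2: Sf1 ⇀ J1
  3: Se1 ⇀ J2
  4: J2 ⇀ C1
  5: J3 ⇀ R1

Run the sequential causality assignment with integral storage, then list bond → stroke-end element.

b0 →J1
b1 →J2
b2 →Sf1
b3 →J2
b4 →J2
b5 →J3

bond 2 |Sf1  (Sf1 fixes flow; stroke at Sf1)
bond 3 |J2  (source Se1 imposes e)
bond 0 |J1  (J1 flow already set via bond 2)
bond 1 |J2  (J2 flow already set via bond 0)
bond 4 |J2  (1-jn J2 has f-setter on 0)
bond 5 |J3  (common-f at J3 fixed by 1)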